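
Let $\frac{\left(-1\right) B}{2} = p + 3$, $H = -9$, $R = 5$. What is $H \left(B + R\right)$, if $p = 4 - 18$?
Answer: $-243$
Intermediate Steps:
$p = -14$ ($p = 4 - 18 = -14$)
$B = 22$ ($B = - 2 \left(-14 + 3\right) = \left(-2\right) \left(-11\right) = 22$)
$H \left(B + R\right) = - 9 \left(22 + 5\right) = \left(-9\right) 27 = -243$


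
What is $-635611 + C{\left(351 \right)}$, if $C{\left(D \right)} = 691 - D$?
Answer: $-635271$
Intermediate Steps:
$-635611 + C{\left(351 \right)} = -635611 + \left(691 - 351\right) = -635611 + 340 = -635271$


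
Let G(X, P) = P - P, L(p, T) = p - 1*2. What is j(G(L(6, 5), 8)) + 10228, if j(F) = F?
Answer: 10228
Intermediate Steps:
L(p, T) = -2 + p (L(p, T) = p - 2 = -2 + p)
G(X, P) = 0
j(G(L(6, 5), 8)) + 10228 = 0 + 10228 = 10228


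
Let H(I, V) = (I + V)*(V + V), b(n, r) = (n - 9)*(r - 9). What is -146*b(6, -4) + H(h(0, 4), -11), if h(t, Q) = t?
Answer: -5452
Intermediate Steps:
b(n, r) = (-9 + n)*(-9 + r)
H(I, V) = 2*V*(I + V) (H(I, V) = (I + V)*(2*V) = 2*V*(I + V))
-146*b(6, -4) + H(h(0, 4), -11) = -146*(81 - 9*6 - 9*(-4) + 6*(-4)) + 2*(-11)*(0 - 11) = -146*(81 - 54 + 36 - 24) + 2*(-11)*(-11) = -146*39 + 242 = -5694 + 242 = -5452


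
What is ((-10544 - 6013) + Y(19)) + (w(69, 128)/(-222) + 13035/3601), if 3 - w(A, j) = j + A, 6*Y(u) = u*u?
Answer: -4394779711/266474 ≈ -16492.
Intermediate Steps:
Y(u) = u²/6 (Y(u) = (u*u)/6 = u²/6)
w(A, j) = 3 - A - j (w(A, j) = 3 - (j + A) = 3 - (A + j) = 3 + (-A - j) = 3 - A - j)
((-10544 - 6013) + Y(19)) + (w(69, 128)/(-222) + 13035/3601) = ((-10544 - 6013) + (⅙)*19²) + ((3 - 1*69 - 1*128)/(-222) + 13035/3601) = (-16557 + (⅙)*361) + ((3 - 69 - 128)*(-1/222) + 13035*(1/3601)) = (-16557 + 361/6) + (-194*(-1/222) + 13035/3601) = -98981/6 + (97/111 + 13035/3601) = -98981/6 + 1796182/399711 = -4394779711/266474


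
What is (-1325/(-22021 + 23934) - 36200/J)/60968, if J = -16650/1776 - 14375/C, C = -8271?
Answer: 183260165807/2357478249992 ≈ 0.077736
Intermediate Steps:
J = -505325/66168 (J = -16650/1776 - 14375/(-8271) = -16650*1/1776 - 14375*(-1/8271) = -75/8 + 14375/8271 = -505325/66168 ≈ -7.6370)
(-1325/(-22021 + 23934) - 36200/J)/60968 = (-1325/(-22021 + 23934) - 36200/(-505325/66168))/60968 = (-1325/1913 - 36200*(-66168/505325))*(1/60968) = (-1325*1/1913 + 95811264/20213)*(1/60968) = (-1325/1913 + 95811264/20213)*(1/60968) = (183260165807/38667469)*(1/60968) = 183260165807/2357478249992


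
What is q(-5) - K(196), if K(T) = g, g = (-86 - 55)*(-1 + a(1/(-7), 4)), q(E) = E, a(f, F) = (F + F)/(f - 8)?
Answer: -5406/19 ≈ -284.53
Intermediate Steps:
a(f, F) = 2*F/(-8 + f) (a(f, F) = (2*F)/(-8 + f) = 2*F/(-8 + f))
g = 5311/19 (g = (-86 - 55)*(-1 + 2*4/(-8 + 1/(-7))) = -141*(-1 + 2*4/(-8 - 1/7)) = -141*(-1 + 2*4/(-57/7)) = -141*(-1 + 2*4*(-7/57)) = -141*(-1 - 56/57) = -141*(-113/57) = 5311/19 ≈ 279.53)
K(T) = 5311/19
q(-5) - K(196) = -5 - 1*5311/19 = -5 - 5311/19 = -5406/19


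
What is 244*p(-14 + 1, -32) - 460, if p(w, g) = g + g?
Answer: -16076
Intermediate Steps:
p(w, g) = 2*g
244*p(-14 + 1, -32) - 460 = 244*(2*(-32)) - 460 = 244*(-64) - 460 = -15616 - 460 = -16076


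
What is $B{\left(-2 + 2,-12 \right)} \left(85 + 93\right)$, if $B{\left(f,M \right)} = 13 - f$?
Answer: $2314$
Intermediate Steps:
$B{\left(-2 + 2,-12 \right)} \left(85 + 93\right) = \left(13 - \left(-2 + 2\right)\right) \left(85 + 93\right) = \left(13 - 0\right) 178 = \left(13 + 0\right) 178 = 13 \cdot 178 = 2314$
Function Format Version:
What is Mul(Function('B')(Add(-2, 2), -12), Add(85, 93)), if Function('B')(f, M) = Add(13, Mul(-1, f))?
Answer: 2314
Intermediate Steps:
Mul(Function('B')(Add(-2, 2), -12), Add(85, 93)) = Mul(Add(13, Mul(-1, Add(-2, 2))), Add(85, 93)) = Mul(Add(13, Mul(-1, 0)), 178) = Mul(Add(13, 0), 178) = Mul(13, 178) = 2314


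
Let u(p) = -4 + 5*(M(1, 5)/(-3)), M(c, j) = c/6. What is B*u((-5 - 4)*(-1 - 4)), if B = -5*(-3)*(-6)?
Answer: 385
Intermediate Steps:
M(c, j) = c/6 (M(c, j) = c*(⅙) = c/6)
u(p) = -77/18 (u(p) = -4 + 5*(((⅙)*1)/(-3)) = -4 + 5*((⅙)*(-⅓)) = -4 + 5*(-1/18) = -4 - 5/18 = -77/18)
B = -90 (B = 15*(-6) = -90)
B*u((-5 - 4)*(-1 - 4)) = -90*(-77/18) = 385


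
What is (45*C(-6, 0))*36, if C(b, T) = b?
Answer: -9720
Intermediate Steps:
(45*C(-6, 0))*36 = (45*(-6))*36 = -270*36 = -9720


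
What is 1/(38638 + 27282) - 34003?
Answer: -2241477759/65920 ≈ -34003.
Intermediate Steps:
1/(38638 + 27282) - 34003 = 1/65920 - 34003 = -2241477759/65920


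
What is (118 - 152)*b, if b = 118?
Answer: -4012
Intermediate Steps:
(118 - 152)*b = (118 - 152)*118 = -34*118 = -4012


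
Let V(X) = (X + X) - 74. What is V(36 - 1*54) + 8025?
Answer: 7915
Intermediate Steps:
V(X) = -74 + 2*X (V(X) = 2*X - 74 = -74 + 2*X)
V(36 - 1*54) + 8025 = (-74 + 2*(36 - 1*54)) + 8025 = (-74 + 2*(36 - 54)) + 8025 = (-74 + 2*(-18)) + 8025 = (-74 - 36) + 8025 = -110 + 8025 = 7915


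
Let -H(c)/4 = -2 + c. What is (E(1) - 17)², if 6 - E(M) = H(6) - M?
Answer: 36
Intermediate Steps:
H(c) = 8 - 4*c (H(c) = -4*(-2 + c) = 8 - 4*c)
E(M) = 22 + M (E(M) = 6 - ((8 - 4*6) - M) = 6 - ((8 - 24) - M) = 6 - (-16 - M) = 6 + (16 + M) = 22 + M)
(E(1) - 17)² = ((22 + 1) - 17)² = (23 - 17)² = 6² = 36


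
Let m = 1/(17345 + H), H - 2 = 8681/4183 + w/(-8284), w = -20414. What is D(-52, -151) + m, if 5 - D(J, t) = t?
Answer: 46898692275086/300632531725 ≈ 156.00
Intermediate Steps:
H = 113304555/17325986 (H = 2 + (8681/4183 - 20414/(-8284)) = 2 + (8681*(1/4183) - 20414*(-1/8284)) = 2 + (8681/4183 + 10207/4142) = 2 + 78652583/17325986 = 113304555/17325986 ≈ 6.5396)
D(J, t) = 5 - t
m = 17325986/300632531725 (m = 1/(17345 + 113304555/17325986) = 1/(300632531725/17325986) = 17325986/300632531725 ≈ 5.7632e-5)
D(-52, -151) + m = (5 - 1*(-151)) + 17325986/300632531725 = (5 + 151) + 17325986/300632531725 = 156 + 17325986/300632531725 = 46898692275086/300632531725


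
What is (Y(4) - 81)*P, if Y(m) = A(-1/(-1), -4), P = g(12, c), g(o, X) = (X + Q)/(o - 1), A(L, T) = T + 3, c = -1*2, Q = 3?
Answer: -82/11 ≈ -7.4545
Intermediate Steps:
c = -2
A(L, T) = 3 + T
g(o, X) = (3 + X)/(-1 + o) (g(o, X) = (X + 3)/(o - 1) = (3 + X)/(-1 + o))
P = 1/11 (P = (3 - 2)/(-1 + 12) = 1/11 ≈ 0.090909)
Y(m) = -1 (Y(m) = 3 - 4 = -1)
(Y(4) - 81)*P = (-1 - 81)*(1/11) = -82*1/11 = -82/11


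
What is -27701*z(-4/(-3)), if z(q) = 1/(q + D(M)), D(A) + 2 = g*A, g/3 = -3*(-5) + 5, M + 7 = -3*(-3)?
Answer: -83103/358 ≈ -232.13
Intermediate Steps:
M = 2 (M = -7 - 3*(-3) = -7 + 9 = 2)
g = 60 (g = 3*(-3*(-5) + 5) = 3*(15 + 5) = 3*20 = 60)
D(A) = -2 + 60*A
z(q) = 1/(118 + q) (z(q) = 1/(q + (-2 + 60*2)) = 1/(q + (-2 + 120)) = 1/(q + 118) = 1/(118 + q))
-27701*z(-4/(-3)) = -27701/(118 - 4/(-3)) = -27701/(118 - 4*(-⅓)) = -27701/(118 + 4/3) = -27701/358/3 = -27701*3/358 = -83103/358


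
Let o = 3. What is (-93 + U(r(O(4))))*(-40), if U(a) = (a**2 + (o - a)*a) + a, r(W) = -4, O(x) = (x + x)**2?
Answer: 4360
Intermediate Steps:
O(x) = 4*x**2 (O(x) = (2*x)**2 = 4*x**2)
U(a) = a + a**2 + a*(3 - a) (U(a) = (a**2 + (3 - a)*a) + a = (a**2 + a*(3 - a)) + a = a + a**2 + a*(3 - a))
(-93 + U(r(O(4))))*(-40) = (-93 + 4*(-4))*(-40) = (-93 - 16)*(-40) = -109*(-40) = 4360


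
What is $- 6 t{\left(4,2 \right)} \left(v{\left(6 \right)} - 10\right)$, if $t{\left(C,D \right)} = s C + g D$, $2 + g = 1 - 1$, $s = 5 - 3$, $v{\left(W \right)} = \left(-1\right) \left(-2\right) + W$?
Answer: $48$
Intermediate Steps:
$v{\left(W \right)} = 2 + W$
$s = 2$
$g = -2$ ($g = -2 + \left(1 - 1\right) = -2 + 0 = -2$)
$t{\left(C,D \right)} = - 2 D + 2 C$ ($t{\left(C,D \right)} = 2 C - 2 D = - 2 D + 2 C$)
$- 6 t{\left(4,2 \right)} \left(v{\left(6 \right)} - 10\right) = - 6 \left(\left(-2\right) 2 + 2 \cdot 4\right) \left(\left(2 + 6\right) - 10\right) = - 6 \left(-4 + 8\right) \left(8 - 10\right) = \left(-6\right) 4 \left(-2\right) = \left(-24\right) \left(-2\right) = 48$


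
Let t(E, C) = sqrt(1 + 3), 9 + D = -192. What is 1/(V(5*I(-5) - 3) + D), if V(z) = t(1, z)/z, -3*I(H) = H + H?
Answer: -41/8235 ≈ -0.0049787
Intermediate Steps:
I(H) = -2*H/3 (I(H) = -(H + H)/3 = -2*H/3)
D = -201 (D = -9 - 192 = -201)
t(E, C) = 2 (t(E, C) = sqrt(4) = 2)
V(z) = 2/z
1/(V(5*I(-5) - 3) + D) = 1/(2/(5*(-2/3*(-5)) - 3) - 201) = 1/(2/(5*(10/3) - 3) - 201) = 1/(2/(50/3 - 3) - 201) = 1/(2/(41/3) - 201) = 1/(2*(3/41) - 201) = 1/(6/41 - 201) = 1/(-8235/41) = -41/8235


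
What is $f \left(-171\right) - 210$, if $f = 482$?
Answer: $-82632$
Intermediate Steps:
$f \left(-171\right) - 210 = 482 \left(-171\right) - 210 = -82422 - 210 = -82632$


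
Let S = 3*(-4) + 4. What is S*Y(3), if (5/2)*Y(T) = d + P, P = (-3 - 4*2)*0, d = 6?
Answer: -96/5 ≈ -19.200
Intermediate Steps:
P = 0 (P = (-3 - 8)*0 = -11*0 = 0)
S = -8 (S = -12 + 4 = -8)
Y(T) = 12/5 (Y(T) = 2*(6 + 0)/5 = (2/5)*6 = 12/5)
S*Y(3) = -8*12/5 = -96/5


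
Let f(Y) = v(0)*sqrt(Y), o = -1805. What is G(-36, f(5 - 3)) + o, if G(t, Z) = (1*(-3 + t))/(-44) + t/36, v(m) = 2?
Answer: -79425/44 ≈ -1805.1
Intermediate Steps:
f(Y) = 2*sqrt(Y)
G(t, Z) = 3/44 + t/198 (G(t, Z) = (-3 + t)*(-1/44) + t*(1/36) = (3/44 - t/44) + t/36 = 3/44 + t/198)
G(-36, f(5 - 3)) + o = (3/44 + (1/198)*(-36)) - 1805 = (3/44 - 2/11) - 1805 = -5/44 - 1805 = -79425/44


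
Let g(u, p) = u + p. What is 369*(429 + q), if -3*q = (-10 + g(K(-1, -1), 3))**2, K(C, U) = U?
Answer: 150429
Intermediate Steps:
g(u, p) = p + u
q = -64/3 (q = -(-10 + (3 - 1))**2/3 = -(-10 + 2)**2/3 = -1/3*(-8)**2 = -1/3*64 = -64/3 ≈ -21.333)
369*(429 + q) = 369*(429 - 64/3) = 369*(1223/3) = 150429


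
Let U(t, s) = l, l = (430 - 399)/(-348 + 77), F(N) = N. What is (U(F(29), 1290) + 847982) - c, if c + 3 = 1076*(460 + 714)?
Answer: -112529800/271 ≈ -4.1524e+5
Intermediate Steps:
l = -31/271 (l = 31/(-271) = 31*(-1/271) = -31/271 ≈ -0.11439)
U(t, s) = -31/271
c = 1263221 (c = -3 + 1076*(460 + 714) = -3 + 1076*1174 = -3 + 1263224 = 1263221)
(U(F(29), 1290) + 847982) - c = (-31/271 + 847982) - 1*1263221 = 229803091/271 - 1263221 = -112529800/271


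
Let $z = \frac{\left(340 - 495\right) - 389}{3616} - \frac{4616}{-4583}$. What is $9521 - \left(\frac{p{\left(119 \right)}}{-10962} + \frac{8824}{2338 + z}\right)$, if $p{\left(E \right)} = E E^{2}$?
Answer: $\frac{18343957059472241}{1896809355234} \approx 9671.0$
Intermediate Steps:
$z = \frac{443697}{517879}$ ($z = \left(-155 - 389\right) \frac{1}{3616} - - \frac{4616}{4583} = \left(-544\right) \frac{1}{3616} + \frac{4616}{4583} = - \frac{17}{113} + \frac{4616}{4583} = \frac{443697}{517879} \approx 0.85676$)
$p{\left(E \right)} = E^{3}$
$9521 - \left(\frac{p{\left(119 \right)}}{-10962} + \frac{8824}{2338 + z}\right) = 9521 - \left(\frac{119^{3}}{-10962} + \frac{8824}{2338 + \frac{443697}{517879}}\right) = 9521 - \left(1685159 \left(- \frac{1}{10962}\right) + \frac{8824}{\frac{1211244799}{517879}}\right) = 9521 - \left(- \frac{240737}{1566} + 8824 \cdot \frac{517879}{1211244799}\right) = 9521 - \left(- \frac{240737}{1566} + \frac{4569764296}{1211244799}\right) = 9521 - - \frac{284435188289327}{1896809355234} = 9521 + \frac{284435188289327}{1896809355234} = \frac{18343957059472241}{1896809355234}$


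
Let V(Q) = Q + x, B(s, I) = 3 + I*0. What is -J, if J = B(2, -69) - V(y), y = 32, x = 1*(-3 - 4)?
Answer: 22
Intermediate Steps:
x = -7 (x = 1*(-7) = -7)
B(s, I) = 3 (B(s, I) = 3 + 0 = 3)
V(Q) = -7 + Q (V(Q) = Q - 7 = -7 + Q)
J = -22 (J = 3 - (-7 + 32) = 3 - 1*25 = 3 - 25 = -22)
-J = -1*(-22) = 22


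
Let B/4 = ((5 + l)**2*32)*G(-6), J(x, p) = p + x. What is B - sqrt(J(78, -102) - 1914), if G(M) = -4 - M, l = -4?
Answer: 256 - I*sqrt(1938) ≈ 256.0 - 44.023*I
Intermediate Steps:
B = 256 (B = 4*(((5 - 4)**2*32)*(-4 - 1*(-6))) = 4*((1**2*32)*(-4 + 6)) = 4*((1*32)*2) = 4*(32*2) = 4*64 = 256)
B - sqrt(J(78, -102) - 1914) = 256 - sqrt((-102 + 78) - 1914) = 256 - sqrt(-24 - 1914) = 256 - sqrt(-1938) = 256 - I*sqrt(1938)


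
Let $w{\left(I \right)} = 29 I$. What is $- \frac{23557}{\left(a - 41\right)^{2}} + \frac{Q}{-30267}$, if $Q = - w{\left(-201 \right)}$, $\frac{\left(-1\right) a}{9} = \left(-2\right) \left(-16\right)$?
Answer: $- \frac{447978836}{1092043449} \approx -0.41022$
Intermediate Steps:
$a = -288$ ($a = - 9 \left(\left(-2\right) \left(-16\right)\right) = \left(-9\right) 32 = -288$)
$Q = 5829$ ($Q = - 29 \left(-201\right) = \left(-1\right) \left(-5829\right) = 5829$)
$- \frac{23557}{\left(a - 41\right)^{2}} + \frac{Q}{-30267} = - \frac{23557}{\left(-288 - 41\right)^{2}} + \frac{5829}{-30267} = - \frac{23557}{\left(-329\right)^{2}} + 5829 \left(- \frac{1}{30267}\right) = - \frac{23557}{108241} - \frac{1943}{10089} = - \frac{447978836}{1092043449}$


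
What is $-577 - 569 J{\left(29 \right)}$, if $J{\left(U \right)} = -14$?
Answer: $7389$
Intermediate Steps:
$-577 - 569 J{\left(29 \right)} = -577 - -7966 = -577 + 7966 = 7389$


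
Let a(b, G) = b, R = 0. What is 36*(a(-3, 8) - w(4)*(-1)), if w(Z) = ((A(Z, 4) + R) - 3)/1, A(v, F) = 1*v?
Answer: -72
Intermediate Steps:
A(v, F) = v
w(Z) = -3 + Z (w(Z) = ((Z + 0) - 3)/1 = (Z - 3)*1 = (-3 + Z)*1 = -3 + Z)
36*(a(-3, 8) - w(4)*(-1)) = 36*(-3 - (-3 + 4)*(-1)) = 36*(-3 - 1*1*(-1)) = 36*(-3 - 1*(-1)) = 36*(-3 + 1) = 36*(-2) = -72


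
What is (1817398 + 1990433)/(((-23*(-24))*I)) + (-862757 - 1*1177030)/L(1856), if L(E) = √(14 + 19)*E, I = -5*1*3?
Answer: -1269277/2760 - 679929*√33/20416 ≈ -651.20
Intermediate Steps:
I = -15 (I = -5*3 = -15)
L(E) = E*√33 (L(E) = √33*E = E*√33)
(1817398 + 1990433)/(((-23*(-24))*I)) + (-862757 - 1*1177030)/L(1856) = (1817398 + 1990433)/((-23*(-24)*(-15))) + (-862757 - 1*1177030)/((1856*√33)) = 3807831/((552*(-15))) + (-862757 - 1177030)*(√33/61248) = 3807831/(-8280) - 679929*√33/20416 = 3807831*(-1/8280) - 679929*√33/20416 = -1269277/2760 - 679929*√33/20416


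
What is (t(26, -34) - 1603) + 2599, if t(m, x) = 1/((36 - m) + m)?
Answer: 35857/36 ≈ 996.03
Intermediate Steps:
t(m, x) = 1/36
(t(26, -34) - 1603) + 2599 = (1/36 - 1603) + 2599 = -57707/36 + 2599 = 35857/36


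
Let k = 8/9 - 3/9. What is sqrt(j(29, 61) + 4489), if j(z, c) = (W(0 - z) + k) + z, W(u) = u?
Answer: sqrt(40406)/3 ≈ 67.004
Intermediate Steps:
k = 5/9 (k = 8*(1/9) - 3*1/9 = 8/9 - 1/3 = 5/9 ≈ 0.55556)
j(z, c) = 5/9 (j(z, c) = ((0 - z) + 5/9) + z = (-z + 5/9) + z = (5/9 - z) + z = 5/9)
sqrt(j(29, 61) + 4489) = sqrt(5/9 + 4489) = sqrt(40406/9) = sqrt(40406)/3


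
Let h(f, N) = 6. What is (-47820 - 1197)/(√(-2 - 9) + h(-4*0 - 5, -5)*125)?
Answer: -36762750/562511 + 49017*I*√11/562511 ≈ -65.355 + 0.28901*I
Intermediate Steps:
(-47820 - 1197)/(√(-2 - 9) + h(-4*0 - 5, -5)*125) = (-47820 - 1197)/(√(-2 - 9) + 6*125) = -49017/(√(-11) + 750) = -49017/(I*√11 + 750) = -49017/(750 + I*√11)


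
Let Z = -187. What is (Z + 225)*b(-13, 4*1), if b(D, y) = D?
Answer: -494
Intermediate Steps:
(Z + 225)*b(-13, 4*1) = (-187 + 225)*(-13) = 38*(-13) = -494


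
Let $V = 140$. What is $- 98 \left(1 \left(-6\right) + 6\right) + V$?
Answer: $140$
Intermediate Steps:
$- 98 \left(1 \left(-6\right) + 6\right) + V = - 98 \left(1 \left(-6\right) + 6\right) + 140 = - 98 \left(-6 + 6\right) + 140 = \left(-98\right) 0 + 140 = 0 + 140 = 140$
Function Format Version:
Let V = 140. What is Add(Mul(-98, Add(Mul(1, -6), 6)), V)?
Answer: 140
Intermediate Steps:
Add(Mul(-98, Add(Mul(1, -6), 6)), V) = Add(Mul(-98, Add(Mul(1, -6), 6)), 140) = Add(Mul(-98, Add(-6, 6)), 140) = Add(Mul(-98, 0), 140) = Add(0, 140) = 140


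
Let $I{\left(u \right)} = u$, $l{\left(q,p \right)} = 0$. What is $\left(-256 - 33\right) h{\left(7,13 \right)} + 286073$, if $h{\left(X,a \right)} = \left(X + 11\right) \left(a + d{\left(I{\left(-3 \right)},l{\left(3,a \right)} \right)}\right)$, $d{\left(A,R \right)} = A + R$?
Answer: $234053$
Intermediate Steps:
$h{\left(X,a \right)} = \left(-3 + a\right) \left(11 + X\right)$ ($h{\left(X,a \right)} = \left(X + 11\right) \left(a + \left(-3 + 0\right)\right) = \left(11 + X\right) \left(a - 3\right) = \left(11 + X\right) \left(-3 + a\right) = \left(-3 + a\right) \left(11 + X\right)$)
$\left(-256 - 33\right) h{\left(7,13 \right)} + 286073 = \left(-256 - 33\right) \left(-33 - 21 + 11 \cdot 13 + 7 \cdot 13\right) + 286073 = - 289 \left(-33 - 21 + 143 + 91\right) + 286073 = \left(-289\right) 180 + 286073 = -52020 + 286073 = 234053$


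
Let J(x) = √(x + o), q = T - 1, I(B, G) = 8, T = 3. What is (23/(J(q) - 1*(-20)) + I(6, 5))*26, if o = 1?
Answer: 94536/397 - 598*√3/397 ≈ 235.52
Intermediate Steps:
q = 2 (q = 3 - 1 = 2)
J(x) = √(1 + x) (J(x) = √(x + 1) = √(1 + x))
(23/(J(q) - 1*(-20)) + I(6, 5))*26 = (23/(√(1 + 2) - 1*(-20)) + 8)*26 = (23/(√3 + 20) + 8)*26 = (23/(20 + √3) + 8)*26 = (8 + 23/(20 + √3))*26 = 208 + 598/(20 + √3)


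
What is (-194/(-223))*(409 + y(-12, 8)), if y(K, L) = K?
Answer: 77018/223 ≈ 345.37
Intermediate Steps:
(-194/(-223))*(409 + y(-12, 8)) = (-194/(-223))*(409 - 12) = -194*(-1/223)*397 = (194/223)*397 = 77018/223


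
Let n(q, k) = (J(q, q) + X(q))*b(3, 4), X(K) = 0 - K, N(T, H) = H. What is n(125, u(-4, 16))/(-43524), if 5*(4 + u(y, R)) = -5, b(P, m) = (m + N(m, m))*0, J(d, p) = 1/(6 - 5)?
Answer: 0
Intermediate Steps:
J(d, p) = 1 (J(d, p) = 1/1 = 1)
b(P, m) = 0 (b(P, m) = (m + m)*0 = (2*m)*0 = 0)
X(K) = -K
u(y, R) = -5 (u(y, R) = -4 + (1/5)*(-5) = -4 - 1 = -5)
n(q, k) = 0 (n(q, k) = (1 - q)*0 = 0)
n(125, u(-4, 16))/(-43524) = 0/(-43524) = 0*(-1/43524) = 0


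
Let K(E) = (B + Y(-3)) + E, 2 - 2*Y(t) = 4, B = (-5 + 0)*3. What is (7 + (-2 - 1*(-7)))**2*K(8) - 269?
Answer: -1421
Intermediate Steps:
B = -15 (B = -5*3 = -15)
Y(t) = -1 (Y(t) = 1 - 1/2*4 = 1 - 2 = -1)
K(E) = -16 + E (K(E) = (-15 - 1) + E = -16 + E)
(7 + (-2 - 1*(-7)))**2*K(8) - 269 = (7 + (-2 - 1*(-7)))**2*(-16 + 8) - 269 = (7 + (-2 + 7))**2*(-8) - 269 = (7 + 5)**2*(-8) - 269 = 12**2*(-8) - 269 = 144*(-8) - 269 = -1152 - 269 = -1421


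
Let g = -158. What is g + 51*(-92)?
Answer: -4850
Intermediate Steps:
g + 51*(-92) = -158 + 51*(-92) = -158 - 4692 = -4850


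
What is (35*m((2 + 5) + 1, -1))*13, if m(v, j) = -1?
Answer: -455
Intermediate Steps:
(35*m((2 + 5) + 1, -1))*13 = (35*(-1))*13 = -35*13 = -455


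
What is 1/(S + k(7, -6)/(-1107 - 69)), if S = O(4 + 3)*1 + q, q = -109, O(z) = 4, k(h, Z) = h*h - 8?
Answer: -1176/123521 ≈ -0.0095206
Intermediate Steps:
k(h, Z) = -8 + h² (k(h, Z) = h² - 8 = -8 + h²)
S = -105 (S = 4*1 - 109 = 4 - 109 = -105)
1/(S + k(7, -6)/(-1107 - 69)) = 1/(-105 + (-8 + 7²)/(-1107 - 69)) = 1/(-105 + (-8 + 49)/(-1176)) = 1/(-105 - 1/1176*41) = 1/(-105 - 41/1176) = 1/(-123521/1176) = -1176/123521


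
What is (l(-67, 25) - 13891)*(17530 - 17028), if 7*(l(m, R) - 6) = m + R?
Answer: -6973282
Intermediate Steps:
l(m, R) = 6 + R/7 + m/7 (l(m, R) = 6 + (m + R)/7 = 6 + (R + m)/7 = 6 + (R/7 + m/7) = 6 + R/7 + m/7)
(l(-67, 25) - 13891)*(17530 - 17028) = ((6 + (⅐)*25 + (⅐)*(-67)) - 13891)*(17530 - 17028) = ((6 + 25/7 - 67/7) - 13891)*502 = (0 - 13891)*502 = -13891*502 = -6973282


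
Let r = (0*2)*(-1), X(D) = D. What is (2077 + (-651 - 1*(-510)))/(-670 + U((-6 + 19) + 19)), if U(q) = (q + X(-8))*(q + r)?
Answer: 968/49 ≈ 19.755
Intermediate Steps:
r = 0 (r = 0*(-1) = 0)
U(q) = q*(-8 + q) (U(q) = (q - 8)*(q + 0) = (-8 + q)*q = q*(-8 + q))
(2077 + (-651 - 1*(-510)))/(-670 + U((-6 + 19) + 19)) = (2077 + (-651 - 1*(-510)))/(-670 + ((-6 + 19) + 19)*(-8 + ((-6 + 19) + 19))) = (2077 + (-651 + 510))/(-670 + (13 + 19)*(-8 + (13 + 19))) = (2077 - 141)/(-670 + 32*(-8 + 32)) = 1936/(-670 + 32*24) = 1936/(-670 + 768) = 1936/98 = 1936*(1/98) = 968/49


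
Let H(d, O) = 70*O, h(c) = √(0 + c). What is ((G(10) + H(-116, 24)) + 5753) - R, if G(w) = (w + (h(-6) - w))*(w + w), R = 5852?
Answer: 1581 + 20*I*√6 ≈ 1581.0 + 48.99*I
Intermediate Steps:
h(c) = √c
G(w) = 2*I*w*√6 (G(w) = (w + (√(-6) - w))*(w + w) = (w + (I*√6 - w))*(2*w) = (w + (-w + I*√6))*(2*w) = (I*√6)*(2*w) = 2*I*w*√6)
((G(10) + H(-116, 24)) + 5753) - R = ((2*I*10*√6 + 70*24) + 5753) - 1*5852 = ((20*I*√6 + 1680) + 5753) - 5852 = ((1680 + 20*I*√6) + 5753) - 5852 = (7433 + 20*I*√6) - 5852 = 1581 + 20*I*√6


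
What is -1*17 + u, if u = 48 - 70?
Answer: -39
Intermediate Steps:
u = -22
-1*17 + u = -1*17 - 22 = -17 - 22 = -39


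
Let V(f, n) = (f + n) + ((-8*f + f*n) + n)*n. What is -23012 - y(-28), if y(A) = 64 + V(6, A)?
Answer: -29886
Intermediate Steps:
V(f, n) = f + n + n*(n - 8*f + f*n) (V(f, n) = (f + n) + (n - 8*f + f*n)*n = (f + n) + n*(n - 8*f + f*n) = f + n + n*(n - 8*f + f*n))
y(A) = 70 - 47*A + 7*A**2 (y(A) = 64 + (6 + A + A**2 + 6*A**2 - 8*6*A) = 64 + (6 + A + A**2 + 6*A**2 - 48*A) = 64 + (6 - 47*A + 7*A**2) = 70 - 47*A + 7*A**2)
-23012 - y(-28) = -23012 - (70 - 47*(-28) + 7*(-28)**2) = -23012 - (70 + 1316 + 7*784) = -23012 - (70 + 1316 + 5488) = -23012 - 1*6874 = -23012 - 6874 = -29886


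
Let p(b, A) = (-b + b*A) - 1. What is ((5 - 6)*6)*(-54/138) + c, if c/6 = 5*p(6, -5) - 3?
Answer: -25890/23 ≈ -1125.7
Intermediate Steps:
p(b, A) = -1 - b + A*b (p(b, A) = (-b + A*b) - 1 = -1 - b + A*b)
c = -1128 (c = 6*(5*(-1 - 1*6 - 5*6) - 3) = 6*(5*(-1 - 6 - 30) - 3) = 6*(5*(-37) - 3) = 6*(-185 - 3) = 6*(-188) = -1128)
((5 - 6)*6)*(-54/138) + c = ((5 - 6)*6)*(-54/138) - 1128 = (-1*6)*(-54*1/138) - 1128 = -6*(-9/23) - 1128 = 54/23 - 1128 = -25890/23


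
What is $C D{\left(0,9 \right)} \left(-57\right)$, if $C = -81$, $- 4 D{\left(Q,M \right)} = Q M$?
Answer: $0$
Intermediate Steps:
$D{\left(Q,M \right)} = - \frac{M Q}{4}$ ($D{\left(Q,M \right)} = - \frac{Q M}{4} = - \frac{M Q}{4}$)
$C D{\left(0,9 \right)} \left(-57\right) = - 81 \left(\left(- \frac{1}{4}\right) 9 \cdot 0\right) \left(-57\right) = \left(-81\right) 0 \left(-57\right) = 0 \left(-57\right) = 0$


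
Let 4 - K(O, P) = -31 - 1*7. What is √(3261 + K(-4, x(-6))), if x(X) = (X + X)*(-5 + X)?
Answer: 3*√367 ≈ 57.472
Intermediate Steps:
x(X) = 2*X*(-5 + X) (x(X) = (2*X)*(-5 + X) = 2*X*(-5 + X))
K(O, P) = 42 (K(O, P) = 4 - (-31 - 1*7) = 4 - (-31 - 7) = 4 - 1*(-38) = 4 + 38 = 42)
√(3261 + K(-4, x(-6))) = √(3261 + 42) = √3303 = 3*√367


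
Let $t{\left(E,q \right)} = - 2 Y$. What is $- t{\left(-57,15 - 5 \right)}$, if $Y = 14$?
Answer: $28$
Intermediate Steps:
$t{\left(E,q \right)} = -28$ ($t{\left(E,q \right)} = \left(-2\right) 14 = -28$)
$- t{\left(-57,15 - 5 \right)} = \left(-1\right) \left(-28\right) = 28$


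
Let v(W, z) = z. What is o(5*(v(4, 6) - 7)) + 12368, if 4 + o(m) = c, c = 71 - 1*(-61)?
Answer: 12496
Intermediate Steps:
c = 132 (c = 71 + 61 = 132)
o(m) = 128 (o(m) = -4 + 132 = 128)
o(5*(v(4, 6) - 7)) + 12368 = 128 + 12368 = 12496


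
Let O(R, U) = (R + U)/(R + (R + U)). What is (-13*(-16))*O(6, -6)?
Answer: 0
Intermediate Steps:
O(R, U) = (R + U)/(U + 2*R)
(-13*(-16))*O(6, -6) = (-13*(-16))*((6 - 6)/(-6 + 2*6)) = 208*(0/(-6 + 12)) = 208*(0/6) = 208*((⅙)*0) = 208*0 = 0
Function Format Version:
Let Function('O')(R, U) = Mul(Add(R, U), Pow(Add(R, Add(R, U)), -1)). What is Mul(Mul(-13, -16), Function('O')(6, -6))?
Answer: 0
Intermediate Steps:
Function('O')(R, U) = Mul(Pow(Add(U, Mul(2, R)), -1), Add(R, U)) (Function('O')(R, U) = Mul(Add(R, U), Pow(Add(U, Mul(2, R)), -1)) = Mul(Pow(Add(U, Mul(2, R)), -1), Add(R, U)))
Mul(Mul(-13, -16), Function('O')(6, -6)) = Mul(Mul(-13, -16), Mul(Pow(Add(-6, Mul(2, 6)), -1), Add(6, -6))) = Mul(208, Mul(Pow(Add(-6, 12), -1), 0)) = Mul(208, Mul(Pow(6, -1), 0)) = Mul(208, Mul(Rational(1, 6), 0)) = Mul(208, 0) = 0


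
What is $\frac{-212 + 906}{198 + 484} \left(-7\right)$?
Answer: $- \frac{2429}{341} \approx -7.1232$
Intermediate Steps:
$\frac{-212 + 906}{198 + 484} \left(-7\right) = \frac{694}{682} \left(-7\right) = 694 \cdot \frac{1}{682} \left(-7\right) = \frac{347}{341} \left(-7\right) = - \frac{2429}{341}$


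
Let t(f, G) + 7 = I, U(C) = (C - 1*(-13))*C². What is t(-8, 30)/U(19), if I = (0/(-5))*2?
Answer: -7/11552 ≈ -0.00060596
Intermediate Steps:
U(C) = C²*(13 + C) (U(C) = (C + 13)*C² = (13 + C)*C² = C²*(13 + C))
I = 0 (I = -⅕*0*2 = 0*2 = 0)
t(f, G) = -7 (t(f, G) = -7 + 0 = -7)
t(-8, 30)/U(19) = -7*1/(361*(13 + 19)) = -7/(361*32) = -7/11552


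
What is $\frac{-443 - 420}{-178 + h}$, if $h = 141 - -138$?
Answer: $- \frac{863}{101} \approx -8.5446$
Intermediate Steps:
$h = 279$ ($h = 141 + 138 = 279$)
$\frac{-443 - 420}{-178 + h} = \frac{-443 - 420}{-178 + 279} = - \frac{863}{101}$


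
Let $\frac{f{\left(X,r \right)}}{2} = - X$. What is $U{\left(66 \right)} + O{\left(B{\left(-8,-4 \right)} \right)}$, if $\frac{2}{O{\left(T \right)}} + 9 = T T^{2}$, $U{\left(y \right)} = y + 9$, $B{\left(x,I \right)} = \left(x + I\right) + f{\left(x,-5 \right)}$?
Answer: $\frac{4127}{55} \approx 75.036$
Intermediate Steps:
$f{\left(X,r \right)} = - 2 X$ ($f{\left(X,r \right)} = 2 \left(- X\right) = - 2 X$)
$B{\left(x,I \right)} = I - x$ ($B{\left(x,I \right)} = \left(x + I\right) - 2 x = \left(I + x\right) - 2 x = I - x$)
$U{\left(y \right)} = 9 + y$
$O{\left(T \right)} = \frac{2}{-9 + T^{3}}$ ($O{\left(T \right)} = \frac{2}{-9 + T T^{2}} = \frac{2}{-9 + T^{3}}$)
$U{\left(66 \right)} + O{\left(B{\left(-8,-4 \right)} \right)} = \left(9 + 66\right) + \frac{2}{-9 + \left(-4 - -8\right)^{3}} = 75 + \frac{2}{-9 + \left(-4 + 8\right)^{3}} = 75 + \frac{2}{-9 + 4^{3}} = 75 + \frac{2}{-9 + 64} = 75 + \frac{2}{55} = \frac{4127}{55}$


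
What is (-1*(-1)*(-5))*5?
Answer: -25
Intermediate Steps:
(-1*(-1)*(-5))*5 = (1*(-5))*5 = -5*5 = -25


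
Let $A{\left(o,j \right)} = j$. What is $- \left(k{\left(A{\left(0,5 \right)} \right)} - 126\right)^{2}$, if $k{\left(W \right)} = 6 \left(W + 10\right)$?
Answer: $-1296$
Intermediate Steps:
$k{\left(W \right)} = 60 + 6 W$ ($k{\left(W \right)} = 6 \left(10 + W\right) = 60 + 6 W$)
$- \left(k{\left(A{\left(0,5 \right)} \right)} - 126\right)^{2} = - \left(\left(60 + 6 \cdot 5\right) - 126\right)^{2} = - \left(\left(60 + 30\right) - 126\right)^{2} = - \left(90 - 126\right)^{2} = - \left(-36\right)^{2} = \left(-1\right) 1296 = -1296$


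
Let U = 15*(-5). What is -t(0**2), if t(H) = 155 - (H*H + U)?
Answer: -230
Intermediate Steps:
U = -75
t(H) = 230 - H**2 (t(H) = 155 - (H*H - 75) = 155 - (H**2 - 75) = 155 - (-75 + H**2) = 155 + (75 - H**2) = 230 - H**2)
-t(0**2) = -(230 - (0**2)**2) = -(230 - 1*0**2) = -(230 - 1*0) = -(230 + 0) = -1*230 = -230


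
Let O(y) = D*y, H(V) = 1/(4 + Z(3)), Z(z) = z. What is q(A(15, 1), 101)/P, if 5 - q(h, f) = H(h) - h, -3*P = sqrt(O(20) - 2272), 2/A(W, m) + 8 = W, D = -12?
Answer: 27*I*sqrt(157)/1099 ≈ 0.30783*I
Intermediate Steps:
A(W, m) = 2/(-8 + W)
H(V) = 1/7 (H(V) = 1/(4 + 3) = 1/7)
O(y) = -12*y
P = -4*I*sqrt(157)/3 (P = -sqrt(-12*20 - 2272)/3 = -sqrt(-240 - 2272)/3 = -4*I*sqrt(157)/3 ≈ -16.707*I)
q(h, f) = 34/7 + h (q(h, f) = 5 - (1/7 - h) = 5 + (-1/7 + h) = 34/7 + h)
q(A(15, 1), 101)/P = (34/7 + 2/(-8 + 15))/((-4*I*sqrt(157)/3)) = (34/7 + 2/7)*(3*I*sqrt(157)/628) = 36*(3*I*sqrt(157)/628)/7 = 27*I*sqrt(157)/1099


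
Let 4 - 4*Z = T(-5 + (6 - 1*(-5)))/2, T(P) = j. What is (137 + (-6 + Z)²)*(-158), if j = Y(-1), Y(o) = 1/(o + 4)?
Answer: -7390687/288 ≈ -25662.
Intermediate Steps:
Y(o) = 1/(4 + o)
j = ⅓ (j = 1/(4 - 1) = 1/3 = ⅓ ≈ 0.33333)
T(P) = ⅓
Z = 23/24 (Z = 1 - 1/(12*2) = 1 - ¼*⅙ = 1 - 1/24 = 23/24 ≈ 0.95833)
(137 + (-6 + Z)²)*(-158) = (137 + (-6 + 23/24)²)*(-158) = (137 + (-121/24)²)*(-158) = (137 + 14641/576)*(-158) = (93553/576)*(-158) = -7390687/288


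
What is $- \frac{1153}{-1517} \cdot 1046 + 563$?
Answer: $\frac{2060109}{1517} \approx 1358.0$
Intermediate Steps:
$- \frac{1153}{-1517} \cdot 1046 + 563 = \left(-1153\right) \left(- \frac{1}{1517}\right) 1046 + 563 = \frac{1153}{1517} \cdot 1046 + 563 = \frac{1206038}{1517} + 563 = \frac{2060109}{1517}$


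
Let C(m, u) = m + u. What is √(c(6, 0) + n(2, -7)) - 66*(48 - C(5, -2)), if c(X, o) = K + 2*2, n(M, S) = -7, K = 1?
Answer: -2970 + I*√2 ≈ -2970.0 + 1.4142*I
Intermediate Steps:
c(X, o) = 5 (c(X, o) = 1 + 2*2 = 1 + 4 = 5)
√(c(6, 0) + n(2, -7)) - 66*(48 - C(5, -2)) = √(5 - 7) - 66*(48 - (5 - 2)) = √(-2) - 66*(48 - 1*3) = I*√2 - 66*(48 - 3) = I*√2 - 66*45 = I*√2 - 2970 = -2970 + I*√2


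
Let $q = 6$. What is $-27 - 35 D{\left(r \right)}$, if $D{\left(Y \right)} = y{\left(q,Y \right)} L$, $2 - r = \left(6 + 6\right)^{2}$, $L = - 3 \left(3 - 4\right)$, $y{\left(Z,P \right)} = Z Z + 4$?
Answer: $-4227$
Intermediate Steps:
$y{\left(Z,P \right)} = 4 + Z^{2}$ ($y{\left(Z,P \right)} = Z^{2} + 4 = 4 + Z^{2}$)
$L = 3$ ($L = \left(-3\right) \left(-1\right) = 3$)
$r = -142$ ($r = 2 - \left(6 + 6\right)^{2} = 2 - 12^{2} = 2 - 144 = -142$)
$D{\left(Y \right)} = 120$ ($D{\left(Y \right)} = \left(4 + 6^{2}\right) 3 = \left(4 + 36\right) 3 = 40 \cdot 3 = 120$)
$-27 - 35 D{\left(r \right)} = -27 - 4200 = -4227$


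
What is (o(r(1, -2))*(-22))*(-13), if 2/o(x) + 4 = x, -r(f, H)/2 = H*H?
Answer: -143/3 ≈ -47.667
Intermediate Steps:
r(f, H) = -2*H² (r(f, H) = -2*H*H = -2*H²)
o(x) = 2/(-4 + x)
(o(r(1, -2))*(-22))*(-13) = ((2/(-4 - 2*(-2)²))*(-22))*(-13) = ((2/(-4 - 2*4))*(-22))*(-13) = ((2/(-4 - 8))*(-22))*(-13) = ((2/(-12))*(-22))*(-13) = ((2*(-1/12))*(-22))*(-13) = -⅙*(-22)*(-13) = (11/3)*(-13) = -143/3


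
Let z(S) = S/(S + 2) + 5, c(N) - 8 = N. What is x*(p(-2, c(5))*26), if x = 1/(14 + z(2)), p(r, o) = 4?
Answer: 16/3 ≈ 5.3333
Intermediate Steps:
c(N) = 8 + N
z(S) = 5 + S/(2 + S) (z(S) = S/(2 + S) + 5 = 5 + S/(2 + S))
x = 2/39 (x = 1/(14 + 2*(5 + 3*2)/(2 + 2)) = 1/(14 + 2*(5 + 6)/4) = 1/(14 + 2*(¼)*11) = 1/(14 + 11/2) = 1/(39/2) = 2/39 ≈ 0.051282)
x*(p(-2, c(5))*26) = 2*(4*26)/39 = (2/39)*104 = 16/3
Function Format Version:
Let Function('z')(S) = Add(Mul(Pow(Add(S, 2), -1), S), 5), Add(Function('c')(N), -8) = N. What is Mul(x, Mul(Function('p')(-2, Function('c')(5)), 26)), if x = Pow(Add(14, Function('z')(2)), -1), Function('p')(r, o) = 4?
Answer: Rational(16, 3) ≈ 5.3333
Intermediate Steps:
Function('c')(N) = Add(8, N)
Function('z')(S) = Add(5, Mul(S, Pow(Add(2, S), -1))) (Function('z')(S) = Add(Mul(Pow(Add(2, S), -1), S), 5) = Add(Mul(S, Pow(Add(2, S), -1)), 5) = Add(5, Mul(S, Pow(Add(2, S), -1))))
x = Rational(2, 39) (x = Pow(Add(14, Mul(2, Pow(Add(2, 2), -1), Add(5, Mul(3, 2)))), -1) = Pow(Add(14, Mul(2, Pow(4, -1), Add(5, 6))), -1) = Pow(Add(14, Mul(2, Rational(1, 4), 11)), -1) = Pow(Add(14, Rational(11, 2)), -1) = Pow(Rational(39, 2), -1) = Rational(2, 39) ≈ 0.051282)
Mul(x, Mul(Function('p')(-2, Function('c')(5)), 26)) = Mul(Rational(2, 39), Mul(4, 26)) = Mul(Rational(2, 39), 104) = Rational(16, 3)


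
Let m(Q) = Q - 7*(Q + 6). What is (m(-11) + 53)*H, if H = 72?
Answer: 5544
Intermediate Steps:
m(Q) = -42 - 6*Q (m(Q) = Q - 7*(6 + Q) = Q - (42 + 7*Q) = Q + (-42 - 7*Q) = -42 - 6*Q)
(m(-11) + 53)*H = ((-42 - 6*(-11)) + 53)*72 = ((-42 + 66) + 53)*72 = (24 + 53)*72 = 77*72 = 5544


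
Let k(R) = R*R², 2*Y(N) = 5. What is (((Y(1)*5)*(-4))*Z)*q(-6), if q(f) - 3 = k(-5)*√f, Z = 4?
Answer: -600 + 25000*I*√6 ≈ -600.0 + 61237.0*I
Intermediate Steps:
Y(N) = 5/2 (Y(N) = (½)*5 = 5/2)
k(R) = R³
q(f) = 3 - 125*√f (q(f) = 3 + (-5)³*√f = 3 - 125*√f)
(((Y(1)*5)*(-4))*Z)*q(-6) = ((((5/2)*5)*(-4))*4)*(3 - 125*I*√6) = (((25/2)*(-4))*4)*(3 - 125*I*√6) = (-50*4)*(3 - 125*I*√6) = -200*(3 - 125*I*√6) = -600 + 25000*I*√6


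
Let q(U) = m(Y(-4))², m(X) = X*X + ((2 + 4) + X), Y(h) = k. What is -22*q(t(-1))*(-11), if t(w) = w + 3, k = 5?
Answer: 313632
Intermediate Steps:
Y(h) = 5
t(w) = 3 + w
m(X) = 6 + X + X² (m(X) = X² + (6 + X) = 6 + X + X²)
q(U) = 1296 (q(U) = (6 + 5 + 5²)² = (6 + 5 + 25)² = 36² = 1296)
-22*q(t(-1))*(-11) = -22*1296*(-11) = -28512*(-11) = 313632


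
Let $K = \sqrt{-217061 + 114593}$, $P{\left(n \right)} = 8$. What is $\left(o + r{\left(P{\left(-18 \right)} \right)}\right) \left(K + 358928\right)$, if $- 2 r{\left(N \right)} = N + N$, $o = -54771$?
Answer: $-19661716912 - 109558 i \sqrt{25617} \approx -1.9662 \cdot 10^{10} - 1.7535 \cdot 10^{7} i$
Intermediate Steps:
$K = 2 i \sqrt{25617}$ ($K = \sqrt{-102468} = 2 i \sqrt{25617} \approx 320.11 i$)
$r{\left(N \right)} = - N$ ($r{\left(N \right)} = - \frac{N + N}{2} = - \frac{2 N}{2} = - N$)
$\left(o + r{\left(P{\left(-18 \right)} \right)}\right) \left(K + 358928\right) = \left(-54771 - 8\right) \left(2 i \sqrt{25617} + 358928\right) = \left(-54771 - 8\right) \left(358928 + 2 i \sqrt{25617}\right) = - 54779 \left(358928 + 2 i \sqrt{25617}\right) = -19661716912 - 109558 i \sqrt{25617}$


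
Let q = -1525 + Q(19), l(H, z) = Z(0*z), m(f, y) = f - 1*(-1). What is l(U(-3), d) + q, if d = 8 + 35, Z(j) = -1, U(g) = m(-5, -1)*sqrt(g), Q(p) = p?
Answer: -1507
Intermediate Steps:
m(f, y) = 1 + f (m(f, y) = f + 1 = 1 + f)
U(g) = -4*sqrt(g) (U(g) = (1 - 5)*sqrt(g) = -4*sqrt(g))
d = 43
l(H, z) = -1
q = -1506 (q = -1525 + 19 = -1506)
l(U(-3), d) + q = -1 - 1506 = -1507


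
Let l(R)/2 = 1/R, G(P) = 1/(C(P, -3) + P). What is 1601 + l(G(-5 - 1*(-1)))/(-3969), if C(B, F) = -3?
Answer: 907769/567 ≈ 1601.0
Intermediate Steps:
G(P) = 1/(-3 + P)
l(R) = 2/R
1601 + l(G(-5 - 1*(-1)))/(-3969) = 1601 + (2/(1/(-3 + (-5 - 1*(-1)))))/(-3969) = 1601 + (2/(1/(-3 + (-5 + 1))))*(-1/3969) = 1601 + (2/(1/(-3 - 4)))*(-1/3969) = 1601 + (2/(1/(-7)))*(-1/3969) = 1601 + (2/(-1/7))*(-1/3969) = 1601 + (2*(-7))*(-1/3969) = 1601 - 14*(-1/3969) = 1601 + 2/567 = 907769/567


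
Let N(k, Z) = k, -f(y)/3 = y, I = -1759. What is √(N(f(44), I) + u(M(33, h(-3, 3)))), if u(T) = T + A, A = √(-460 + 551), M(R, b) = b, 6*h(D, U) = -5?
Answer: √(-4782 + 36*√91)/6 ≈ 11.104*I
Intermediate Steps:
h(D, U) = -⅚ (h(D, U) = (⅙)*(-5) = -⅚)
A = √91 ≈ 9.5394
f(y) = -3*y
u(T) = T + √91
√(N(f(44), I) + u(M(33, h(-3, 3)))) = √(-3*44 + (-⅚ + √91)) = √(-132 + (-⅚ + √91)) = √(-797/6 + √91)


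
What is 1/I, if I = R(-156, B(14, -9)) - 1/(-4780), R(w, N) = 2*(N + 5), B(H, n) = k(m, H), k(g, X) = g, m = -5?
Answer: 4780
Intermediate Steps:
B(H, n) = -5
R(w, N) = 10 + 2*N (R(w, N) = 2*(5 + N) = 10 + 2*N)
I = 1/4780 (I = (10 + 2*(-5)) - 1/(-4780) = (10 - 10) - 1*(-1/4780) = 0 + 1/4780 = 1/4780 ≈ 0.00020921)
1/I = 1/(1/4780) = 4780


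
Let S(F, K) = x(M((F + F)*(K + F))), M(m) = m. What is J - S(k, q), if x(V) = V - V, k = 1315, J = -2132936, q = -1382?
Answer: -2132936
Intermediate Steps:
x(V) = 0
S(F, K) = 0
J - S(k, q) = -2132936 - 1*0 = -2132936 + 0 = -2132936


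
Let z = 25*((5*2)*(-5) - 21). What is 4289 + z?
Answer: 2514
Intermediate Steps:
z = -1775 (z = 25*(10*(-5) - 21) = 25*(-50 - 21) = 25*(-71) = -1775)
4289 + z = 4289 - 1775 = 2514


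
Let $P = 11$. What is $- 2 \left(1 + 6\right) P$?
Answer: $-154$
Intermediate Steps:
$- 2 \left(1 + 6\right) P = - 2 \left(1 + 6\right) 11 = \left(-2\right) 7 \cdot 11 = \left(-14\right) 11 = -154$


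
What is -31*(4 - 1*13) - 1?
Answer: 278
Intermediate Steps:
-31*(4 - 1*13) - 1 = -31*(4 - 13) - 1 = -31*(-9) - 1 = 279 - 1 = 278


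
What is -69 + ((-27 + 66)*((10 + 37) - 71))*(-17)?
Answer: 15843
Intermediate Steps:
-69 + ((-27 + 66)*((10 + 37) - 71))*(-17) = -69 + (39*(47 - 71))*(-17) = -69 + (39*(-24))*(-17) = -69 - 936*(-17) = -69 + 15912 = 15843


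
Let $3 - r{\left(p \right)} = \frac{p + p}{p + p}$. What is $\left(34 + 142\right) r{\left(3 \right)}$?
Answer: $352$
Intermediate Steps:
$r{\left(p \right)} = 2$ ($r{\left(p \right)} = 3 - \frac{p + p}{p + p} = 3 - \frac{2 p}{2 p} = 3 - 2 p \frac{1}{2 p} = 3 - 1 = 2$)
$\left(34 + 142\right) r{\left(3 \right)} = \left(34 + 142\right) 2 = 176 \cdot 2 = 352$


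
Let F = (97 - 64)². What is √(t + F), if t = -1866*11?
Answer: I*√19437 ≈ 139.42*I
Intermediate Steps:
F = 1089 (F = 33² = 1089)
t = -20526
√(t + F) = √(-20526 + 1089) = √(-19437) = I*√19437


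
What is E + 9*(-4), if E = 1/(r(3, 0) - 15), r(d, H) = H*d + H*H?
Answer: -541/15 ≈ -36.067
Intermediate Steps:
r(d, H) = H**2 + H*d (r(d, H) = H*d + H**2 = H**2 + H*d)
E = -1/15 (E = 1/(0*(0 + 3) - 15) = 1/(0*3 - 15) = 1/(0 - 15) = 1/(-15) = -1/15 ≈ -0.066667)
E + 9*(-4) = -1/15 + 9*(-4) = -1/15 - 36 = -541/15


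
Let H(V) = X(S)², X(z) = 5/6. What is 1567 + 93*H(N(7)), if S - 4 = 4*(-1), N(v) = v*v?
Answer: 19579/12 ≈ 1631.6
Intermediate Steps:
N(v) = v²
S = 0 (S = 4 + 4*(-1) = 4 - 4 = 0)
X(z) = ⅚ (X(z) = 5*(⅙) = ⅚)
H(V) = 25/36 (H(V) = (⅚)² = 25/36)
1567 + 93*H(N(7)) = 1567 + 93*(25/36) = 1567 + 775/12 = 19579/12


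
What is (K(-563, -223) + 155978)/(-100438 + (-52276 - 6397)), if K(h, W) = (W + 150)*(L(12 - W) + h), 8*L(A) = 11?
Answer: -525271/424296 ≈ -1.2380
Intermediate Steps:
L(A) = 11/8 (L(A) = (1/8)*11 = 11/8)
K(h, W) = (150 + W)*(11/8 + h) (K(h, W) = (W + 150)*(11/8 + h) = (150 + W)*(11/8 + h))
(K(-563, -223) + 155978)/(-100438 + (-52276 - 6397)) = ((825/4 + 150*(-563) + (11/8)*(-223) - 223*(-563)) + 155978)/(-100438 + (-52276 - 6397)) = ((825/4 - 84450 - 2453/8 + 125549) + 155978)/(-100438 - 58673) = (327989/8 + 155978)/(-159111) = (1575813/8)*(-1/159111) = -525271/424296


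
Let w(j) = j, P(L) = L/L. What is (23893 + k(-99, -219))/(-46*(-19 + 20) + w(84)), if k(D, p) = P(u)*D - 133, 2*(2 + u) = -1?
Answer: 23661/38 ≈ 622.66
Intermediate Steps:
u = -5/2 (u = -2 + (1/2)*(-1) = -2 - 1/2 = -5/2 ≈ -2.5000)
P(L) = 1
k(D, p) = -133 + D (k(D, p) = 1*D - 133 = D - 133 = -133 + D)
(23893 + k(-99, -219))/(-46*(-19 + 20) + w(84)) = (23893 + (-133 - 99))/(-46*(-19 + 20) + 84) = (23893 - 232)/(-46*1 + 84) = 23661/(-46 + 84) = 23661/38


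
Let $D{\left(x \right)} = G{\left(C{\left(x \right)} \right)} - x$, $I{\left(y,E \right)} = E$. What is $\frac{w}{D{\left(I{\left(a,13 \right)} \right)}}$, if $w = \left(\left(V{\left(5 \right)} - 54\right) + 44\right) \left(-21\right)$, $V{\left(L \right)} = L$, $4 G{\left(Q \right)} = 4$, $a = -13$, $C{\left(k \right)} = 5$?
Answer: $- \frac{35}{4} \approx -8.75$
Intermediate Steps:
$G{\left(Q \right)} = 1$ ($G{\left(Q \right)} = \frac{1}{4} \cdot 4 = 1$)
$D{\left(x \right)} = 1 - x$
$w = 105$ ($w = \left(\left(5 - 54\right) + 44\right) \left(-21\right) = \left(-49 + 44\right) \left(-21\right) = \left(-5\right) \left(-21\right) = 105$)
$\frac{w}{D{\left(I{\left(a,13 \right)} \right)}} = \frac{105}{1 - 13} = \frac{105}{-12} = 105 \left(- \frac{1}{12}\right) = - \frac{35}{4}$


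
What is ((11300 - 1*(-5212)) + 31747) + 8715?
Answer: 56974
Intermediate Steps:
((11300 - 1*(-5212)) + 31747) + 8715 = ((11300 + 5212) + 31747) + 8715 = (16512 + 31747) + 8715 = 48259 + 8715 = 56974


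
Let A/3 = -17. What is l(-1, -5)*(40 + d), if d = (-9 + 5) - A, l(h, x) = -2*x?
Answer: 870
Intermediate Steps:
A = -51 (A = 3*(-17) = -51)
d = 47 (d = (-9 + 5) - 1*(-51) = -4 + 51 = 47)
l(-1, -5)*(40 + d) = (-2*(-5))*(40 + 47) = 10*87 = 870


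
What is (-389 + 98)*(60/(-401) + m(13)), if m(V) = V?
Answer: -1499523/401 ≈ -3739.5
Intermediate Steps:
(-389 + 98)*(60/(-401) + m(13)) = (-389 + 98)*(60/(-401) + 13) = -291*(60*(-1/401) + 13) = -291*(-60/401 + 13) = -291*5153/401 = -1499523/401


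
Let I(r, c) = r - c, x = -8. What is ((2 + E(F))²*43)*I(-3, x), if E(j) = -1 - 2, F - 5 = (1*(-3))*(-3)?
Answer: 215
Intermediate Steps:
F = 14 (F = 5 + (1*(-3))*(-3) = 5 - 3*(-3) = 5 + 9 = 14)
E(j) = -3
((2 + E(F))²*43)*I(-3, x) = ((2 - 3)²*43)*(-3 - 1*(-8)) = ((-1)²*43)*(-3 + 8) = (1*43)*5 = 43*5 = 215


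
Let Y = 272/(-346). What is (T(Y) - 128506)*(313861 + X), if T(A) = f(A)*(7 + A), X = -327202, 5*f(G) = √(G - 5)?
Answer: 1714398546 - 2868315*I*√173173/29929 ≈ 1.7144e+9 - 39882.0*I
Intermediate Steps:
f(G) = √(-5 + G)/5 (f(G) = √(G - 5)/5 = √(-5 + G)/5)
Y = -136/173 (Y = 272*(-1/346) = -136/173 ≈ -0.78613)
T(A) = √(-5 + A)*(7 + A)/5 (T(A) = (√(-5 + A)/5)*(7 + A) = √(-5 + A)*(7 + A)/5)
(T(Y) - 128506)*(313861 + X) = (√(-5 - 136/173)*(7 - 136/173)/5 - 128506)*(313861 - 327202) = ((⅕)*√(-1001/173)*(1075/173) - 128506)*(-13341) = ((⅕)*(I*√173173/173)*(1075/173) - 128506)*(-13341) = (215*I*√173173/29929 - 128506)*(-13341) = (-128506 + 215*I*√173173/29929)*(-13341) = 1714398546 - 2868315*I*√173173/29929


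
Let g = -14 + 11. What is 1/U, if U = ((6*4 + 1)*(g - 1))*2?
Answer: -1/200 ≈ -0.0050000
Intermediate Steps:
g = -3
U = -200 (U = ((6*4 + 1)*(-3 - 1))*2 = ((24 + 1)*(-4))*2 = (25*(-4))*2 = -100*2 = -200)
1/U = 1/(-200) = -1/200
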